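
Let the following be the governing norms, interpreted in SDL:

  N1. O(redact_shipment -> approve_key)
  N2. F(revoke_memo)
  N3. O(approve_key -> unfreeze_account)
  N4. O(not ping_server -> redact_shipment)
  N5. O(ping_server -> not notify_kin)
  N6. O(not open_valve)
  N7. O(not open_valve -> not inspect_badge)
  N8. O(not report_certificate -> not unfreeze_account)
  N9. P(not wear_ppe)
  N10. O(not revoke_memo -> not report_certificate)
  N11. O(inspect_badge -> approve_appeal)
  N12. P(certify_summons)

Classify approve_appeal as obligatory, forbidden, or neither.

Premise 11 is O(inspect_badge -> approve_appeal), but O(inspect_badge) is not derivable from the premises, so it does not yield O(approve_appeal).
No premise or chain of K-axiom applications forces O(approve_appeal), and none forces O(not approve_appeal). So approve_appeal is neither obligatory nor forbidden under these norms.

Neither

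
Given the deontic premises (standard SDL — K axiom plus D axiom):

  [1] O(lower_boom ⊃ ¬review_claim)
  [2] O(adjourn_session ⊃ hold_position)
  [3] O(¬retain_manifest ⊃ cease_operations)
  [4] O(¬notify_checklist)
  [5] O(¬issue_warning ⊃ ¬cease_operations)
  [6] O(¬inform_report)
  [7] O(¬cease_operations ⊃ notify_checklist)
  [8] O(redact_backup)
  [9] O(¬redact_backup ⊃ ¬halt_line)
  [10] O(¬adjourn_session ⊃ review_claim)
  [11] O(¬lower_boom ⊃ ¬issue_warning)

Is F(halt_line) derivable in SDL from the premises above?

No

Premise 9 is O(¬redact_backup ⊃ ¬halt_line), but O(¬redact_backup) is not derivable from the premises, so it does not yield O(¬halt_line).
No other premise forces O(¬halt_line). An ideal world satisfying every premise can still have halt_line true, so F(halt_line) is not derivable.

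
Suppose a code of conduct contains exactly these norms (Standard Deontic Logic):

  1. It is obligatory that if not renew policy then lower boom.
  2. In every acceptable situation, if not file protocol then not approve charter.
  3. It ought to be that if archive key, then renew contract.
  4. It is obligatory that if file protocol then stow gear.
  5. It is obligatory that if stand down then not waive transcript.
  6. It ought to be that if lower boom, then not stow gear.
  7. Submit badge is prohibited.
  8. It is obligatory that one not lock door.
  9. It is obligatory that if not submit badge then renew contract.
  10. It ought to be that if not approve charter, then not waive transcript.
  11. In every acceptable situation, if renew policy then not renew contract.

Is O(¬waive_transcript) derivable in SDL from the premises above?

Premise 7, F(submit_badge), is equivalent to O(¬submit_badge).
With premise 9, O(¬submit_badge → renew_contract), the K-axiom yields O(renew_contract).
Premise 11 is O(renew_policy → ¬renew_contract); contrapositively O(renew_contract → ¬renew_policy). Since O(renew_contract) holds, K gives O(¬renew_policy).
With premise 1, O(¬renew_policy → lower_boom), the K-axiom yields O(lower_boom).
Premise 6 is O(lower_boom → ¬stow_gear); since O(lower_boom), deontic closure gives O(¬stow_gear).
Premise 4, O(file_protocol → stow_gear), contraposes to O(¬stow_gear → ¬file_protocol); with O(¬stow_gear) we get O(¬file_protocol).
From O(¬file_protocol) and premise 2, O(¬file_protocol → ¬approve_charter), we obtain O(¬approve_charter).
Premise 10 is O(¬approve_charter → ¬waive_transcript); since O(¬approve_charter), deontic closure gives O(¬waive_transcript).
Premises 3, 5, 8 do not contribute to this derivation.
So O(¬waive_transcript) follows.

Yes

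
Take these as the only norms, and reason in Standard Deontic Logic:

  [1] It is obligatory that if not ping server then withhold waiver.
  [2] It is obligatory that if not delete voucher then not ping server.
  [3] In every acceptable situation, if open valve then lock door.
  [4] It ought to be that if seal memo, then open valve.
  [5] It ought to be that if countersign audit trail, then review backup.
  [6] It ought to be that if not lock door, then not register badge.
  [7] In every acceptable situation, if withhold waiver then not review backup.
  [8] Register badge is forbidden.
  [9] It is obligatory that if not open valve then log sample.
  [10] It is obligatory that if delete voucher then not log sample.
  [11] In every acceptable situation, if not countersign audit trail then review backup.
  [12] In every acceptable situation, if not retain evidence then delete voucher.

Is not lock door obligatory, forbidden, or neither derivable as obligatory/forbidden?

Premises 5 and 11 are O(countersign_audit_trail → review_backup) and O(¬countersign_audit_trail → review_backup); every ideal world satisfies countersign_audit_trail or ¬countersign_audit_trail, so in either case review_backup holds — hence O(review_backup).
The contrapositive of premise 7 (O(withhold_waiver → ¬review_backup)) is O(review_backup → ¬withhold_waiver), and O(review_backup) is already established, so O(¬withhold_waiver).
Premise 1 is O(¬ping_server → withhold_waiver); contrapositively O(¬withhold_waiver → ping_server). Since O(¬withhold_waiver) holds, K gives O(ping_server).
Premise 2 is O(¬delete_voucher → ¬ping_server); contrapositively O(ping_server → delete_voucher). Since O(ping_server) holds, K gives O(delete_voucher).
Premise 10 is O(delete_voucher → ¬log_sample); since O(delete_voucher), deontic closure gives O(¬log_sample).
Premise 9 is O(¬open_valve → log_sample); contrapositively O(¬log_sample → open_valve). Since O(¬log_sample) holds, K gives O(open_valve).
Applying K to premise 3 (O(open_valve → lock_door)) and O(open_valve) yields O(lock_door).
Premises 4, 6, 8, 12 do not contribute to this derivation.
Thus O(lock_door), which is F(¬lock_door): ¬lock_door is forbidden.

Forbidden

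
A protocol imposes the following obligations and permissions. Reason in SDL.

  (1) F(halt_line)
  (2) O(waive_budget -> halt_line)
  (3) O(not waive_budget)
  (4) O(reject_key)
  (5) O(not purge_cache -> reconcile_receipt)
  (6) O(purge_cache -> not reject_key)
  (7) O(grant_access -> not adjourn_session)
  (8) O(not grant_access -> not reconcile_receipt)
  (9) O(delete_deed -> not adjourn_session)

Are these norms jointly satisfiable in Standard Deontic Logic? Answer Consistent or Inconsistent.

Consistent

Premise 2 is O(waive_budget -> halt_line), but O(waive_budget) is not derivable from the premises, so it does not yield O(halt_line).
So O(halt_line) is not derivable, and the apparent clash with O(not halt_line) does not arise.
A world satisfying every obligation exists (e.g. adjourn_session=false, delete_deed=false, grant_access=true, halt_line=false, purge_cache=false, reconcile_receipt=true, reject_key=true, waive_budget=false); no atom is both obligatory and forbidden, so the set is consistent.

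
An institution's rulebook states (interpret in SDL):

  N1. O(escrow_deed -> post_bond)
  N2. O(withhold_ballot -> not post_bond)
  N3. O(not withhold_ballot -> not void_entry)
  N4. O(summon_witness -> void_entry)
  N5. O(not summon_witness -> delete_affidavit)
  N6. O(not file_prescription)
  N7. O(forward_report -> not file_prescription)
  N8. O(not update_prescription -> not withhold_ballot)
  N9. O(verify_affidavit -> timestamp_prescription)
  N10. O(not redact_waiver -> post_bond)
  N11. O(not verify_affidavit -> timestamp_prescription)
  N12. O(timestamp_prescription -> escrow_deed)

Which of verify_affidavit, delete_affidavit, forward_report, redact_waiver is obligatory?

Premises 9 and 11 are O(verify_affidavit -> timestamp_prescription) and O(not verify_affidavit -> timestamp_prescription); every ideal world satisfies verify_affidavit or not verify_affidavit, so in either case timestamp_prescription holds — hence O(timestamp_prescription).
Applying K to premise 12 (O(timestamp_prescription -> escrow_deed)) and O(timestamp_prescription) yields O(escrow_deed).
Applying K to premise 1 (O(escrow_deed -> post_bond)) and O(escrow_deed) yields O(post_bond).
The contrapositive of premise 2 (O(withhold_ballot -> not post_bond)) is O(post_bond -> not withhold_ballot), and O(post_bond) is already established, so O(not withhold_ballot).
With premise 3, O(not withhold_ballot -> not void_entry), the K-axiom yields O(not void_entry).
The contrapositive of premise 4 (O(summon_witness -> void_entry)) is O(not void_entry -> not summon_witness), and O(not void_entry) is already established, so O(not summon_witness).
Applying K to premise 5 (O(not summon_witness -> delete_affidavit)) and O(not summon_witness) yields O(delete_affidavit).
So O(delete_affidavit) holds — delete_affidavit is obligatory. None of the other listed options is made obligatory by any chain of premises.

delete_affidavit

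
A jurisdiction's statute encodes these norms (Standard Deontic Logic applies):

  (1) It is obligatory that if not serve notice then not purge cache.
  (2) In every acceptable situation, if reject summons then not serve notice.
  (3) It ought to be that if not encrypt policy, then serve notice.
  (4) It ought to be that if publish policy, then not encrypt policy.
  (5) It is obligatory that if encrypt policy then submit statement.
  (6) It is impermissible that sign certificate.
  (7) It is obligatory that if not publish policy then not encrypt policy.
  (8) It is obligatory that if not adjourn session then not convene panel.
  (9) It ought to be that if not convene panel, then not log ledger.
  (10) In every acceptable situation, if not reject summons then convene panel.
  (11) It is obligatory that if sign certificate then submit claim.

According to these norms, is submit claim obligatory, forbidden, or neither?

Premise 11 is O(sign_certificate → submit_claim), but O(sign_certificate) is not derivable from the premises, so it does not yield O(submit_claim).
No premise or chain of K-axiom applications forces O(submit_claim), and none forces O(¬submit_claim). So submit_claim is neither obligatory nor forbidden under these norms.

Neither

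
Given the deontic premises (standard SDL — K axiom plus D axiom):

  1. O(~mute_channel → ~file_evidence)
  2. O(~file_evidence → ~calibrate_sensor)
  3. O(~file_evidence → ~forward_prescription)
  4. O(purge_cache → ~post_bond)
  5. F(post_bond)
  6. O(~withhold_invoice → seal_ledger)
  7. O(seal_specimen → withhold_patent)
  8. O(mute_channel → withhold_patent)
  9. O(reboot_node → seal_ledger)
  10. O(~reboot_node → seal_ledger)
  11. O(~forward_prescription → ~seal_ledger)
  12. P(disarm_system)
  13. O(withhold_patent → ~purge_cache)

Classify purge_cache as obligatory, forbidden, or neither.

Premises 10 and 9 are O(~reboot_node → seal_ledger) and O(reboot_node → seal_ledger); every ideal world satisfies ~reboot_node or reboot_node, so in either case seal_ledger holds — hence O(seal_ledger).
Premise 11 is O(~forward_prescription → ~seal_ledger); contrapositively O(seal_ledger → forward_prescription). Since O(seal_ledger) holds, K gives O(forward_prescription).
Premise 3, O(~file_evidence → ~forward_prescription), contraposes to O(forward_prescription → file_evidence); with O(forward_prescription) we get O(file_evidence).
The contrapositive of premise 1 (O(~mute_channel → ~file_evidence)) is O(file_evidence → mute_channel), and O(file_evidence) is already established, so O(mute_channel).
Premise 8 is O(mute_channel → withhold_patent); since O(mute_channel), deontic closure gives O(withhold_patent).
With premise 13, O(withhold_patent → ~purge_cache), the K-axiom yields O(~purge_cache).
Premises 2, 4, 5, 6, 7, 12 do not contribute to this derivation.
Thus O(~purge_cache), which is F(purge_cache): purge_cache is forbidden.

Forbidden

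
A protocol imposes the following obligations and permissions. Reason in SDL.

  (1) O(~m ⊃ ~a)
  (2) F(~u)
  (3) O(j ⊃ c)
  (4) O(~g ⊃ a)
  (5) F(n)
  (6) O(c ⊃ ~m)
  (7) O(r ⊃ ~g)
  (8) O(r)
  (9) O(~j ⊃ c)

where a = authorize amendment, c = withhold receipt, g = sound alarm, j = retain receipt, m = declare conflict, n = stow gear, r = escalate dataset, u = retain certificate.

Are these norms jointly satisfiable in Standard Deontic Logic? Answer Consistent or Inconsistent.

Premises 3 and 9 cover both cases: O(j ⊃ c) and O(~j ⊃ c). Since j ∨ ~j is a tautology, O(c) follows.
Applying K to premise 6 (O(c ⊃ ~m)) and O(c) yields O(~m).
From O(~m) and premise 1, O(~m ⊃ ~a), we obtain O(~a).
Premise 4, O(~g ⊃ a), contraposes to O(~a ⊃ g); with O(~a) we get O(g).
Premise 7 is O(r ⊃ ~g); contrapositively O(g ⊃ ~r). Since O(g) holds, K gives O(~r).
But premise 8 directly asserts O(r).
We now have both O(~r) and O(r) — r is simultaneously obligatory and forbidden, violating the D-axiom.

Inconsistent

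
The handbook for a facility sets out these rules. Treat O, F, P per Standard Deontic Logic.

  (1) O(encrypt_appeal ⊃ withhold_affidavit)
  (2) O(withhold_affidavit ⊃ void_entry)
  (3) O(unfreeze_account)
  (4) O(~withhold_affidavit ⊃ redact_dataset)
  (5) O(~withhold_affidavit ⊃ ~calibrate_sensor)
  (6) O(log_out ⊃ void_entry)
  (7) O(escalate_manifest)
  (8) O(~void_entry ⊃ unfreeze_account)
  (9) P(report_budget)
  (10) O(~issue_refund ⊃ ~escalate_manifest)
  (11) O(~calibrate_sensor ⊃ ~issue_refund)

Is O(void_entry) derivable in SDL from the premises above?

Yes

Premise 7 gives O(escalate_manifest).
Premise 10 is O(~issue_refund ⊃ ~escalate_manifest); contrapositively O(escalate_manifest ⊃ issue_refund). Since O(escalate_manifest) holds, K gives O(issue_refund).
The contrapositive of premise 11 (O(~calibrate_sensor ⊃ ~issue_refund)) is O(issue_refund ⊃ calibrate_sensor), and O(issue_refund) is already established, so O(calibrate_sensor).
The contrapositive of premise 5 (O(~withhold_affidavit ⊃ ~calibrate_sensor)) is O(calibrate_sensor ⊃ withhold_affidavit), and O(calibrate_sensor) is already established, so O(withhold_affidavit).
Applying K to premise 2 (O(withhold_affidavit ⊃ void_entry)) and O(withhold_affidavit) yields O(void_entry).
Premises 1, 3, 4, 6, 8, 9 do not contribute to this derivation.
So O(void_entry) follows.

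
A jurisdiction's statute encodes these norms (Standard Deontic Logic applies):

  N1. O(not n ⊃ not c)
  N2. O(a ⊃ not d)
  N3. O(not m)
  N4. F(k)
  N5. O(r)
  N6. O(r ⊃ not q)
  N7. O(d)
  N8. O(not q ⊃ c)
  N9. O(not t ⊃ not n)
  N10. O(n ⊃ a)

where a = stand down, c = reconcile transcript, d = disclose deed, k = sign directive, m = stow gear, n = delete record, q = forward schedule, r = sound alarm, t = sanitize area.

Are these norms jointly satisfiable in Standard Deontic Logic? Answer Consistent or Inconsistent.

Inconsistent

Premise 7 gives O(d).
Premise 2, O(a ⊃ not d), contraposes to O(d ⊃ not a); with O(d) we get O(not a).
Premise 10 is O(n ⊃ a); contrapositively O(not a ⊃ not n). Since O(not a) holds, K gives O(not n).
Applying K to premise 1 (O(not n ⊃ not c)) and O(not n) yields O(not c).
Premise 8 is O(not q ⊃ c); contrapositively O(not c ⊃ q). Since O(not c) holds, K gives O(q).
Premise 6, O(r ⊃ not q), contraposes to O(q ⊃ not r); with O(q) we get O(not r).
But premise 5 directly asserts O(r).
We now have both O(not r) and O(r) — r is simultaneously obligatory and forbidden, violating the D-axiom.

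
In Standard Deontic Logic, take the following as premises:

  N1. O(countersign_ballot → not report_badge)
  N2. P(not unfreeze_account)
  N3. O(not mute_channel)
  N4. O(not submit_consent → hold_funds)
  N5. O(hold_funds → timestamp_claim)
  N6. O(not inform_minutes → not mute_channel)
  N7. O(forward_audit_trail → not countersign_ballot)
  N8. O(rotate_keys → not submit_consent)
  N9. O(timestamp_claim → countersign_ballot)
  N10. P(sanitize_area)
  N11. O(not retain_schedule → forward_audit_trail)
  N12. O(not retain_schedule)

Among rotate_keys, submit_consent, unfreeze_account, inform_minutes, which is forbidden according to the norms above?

rotate_keys

Premise 12 gives O(not retain_schedule).
From O(not retain_schedule) and premise 11, O(not retain_schedule → forward_audit_trail), we obtain O(forward_audit_trail).
Applying K to premise 7 (O(forward_audit_trail → not countersign_ballot)) and O(forward_audit_trail) yields O(not countersign_ballot).
Premise 9 is O(timestamp_claim → countersign_ballot); contrapositively O(not countersign_ballot → not timestamp_claim). Since O(not countersign_ballot) holds, K gives O(not timestamp_claim).
Premise 5 is O(hold_funds → timestamp_claim); contrapositively O(not timestamp_claim → not hold_funds). Since O(not timestamp_claim) holds, K gives O(not hold_funds).
Premise 4 is O(not submit_consent → hold_funds); contrapositively O(not hold_funds → submit_consent). Since O(not hold_funds) holds, K gives O(submit_consent).
The contrapositive of premise 8 (O(rotate_keys → not submit_consent)) is O(submit_consent → not rotate_keys), and O(submit_consent) is already established, so O(not rotate_keys).
So O(not rotate_keys) holds, i.e. rotate_keys is forbidden. None of the other listed options is forbidden under the premises.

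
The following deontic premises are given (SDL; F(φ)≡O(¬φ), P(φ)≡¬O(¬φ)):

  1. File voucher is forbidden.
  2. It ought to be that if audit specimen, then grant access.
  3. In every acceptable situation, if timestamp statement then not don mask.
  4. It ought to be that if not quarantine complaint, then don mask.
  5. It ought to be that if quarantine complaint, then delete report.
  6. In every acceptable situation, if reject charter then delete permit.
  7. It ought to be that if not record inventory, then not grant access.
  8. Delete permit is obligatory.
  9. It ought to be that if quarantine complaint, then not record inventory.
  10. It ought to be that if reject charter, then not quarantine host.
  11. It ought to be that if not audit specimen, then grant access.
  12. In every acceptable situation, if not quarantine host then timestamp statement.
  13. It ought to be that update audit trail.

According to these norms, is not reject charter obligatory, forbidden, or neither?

Obligatory

Premises 2 and 11 cover both cases: O(audit_specimen → grant_access) and O(¬audit_specimen → grant_access). Since audit_specimen ∨ ¬audit_specimen is a tautology, O(grant_access) follows.
Premise 7 is O(¬record_inventory → ¬grant_access); contrapositively O(grant_access → record_inventory). Since O(grant_access) holds, K gives O(record_inventory).
Premise 9 is O(quarantine_complaint → ¬record_inventory); contrapositively O(record_inventory → ¬quarantine_complaint). Since O(record_inventory) holds, K gives O(¬quarantine_complaint).
From O(¬quarantine_complaint) and premise 4, O(¬quarantine_complaint → don_mask), we obtain O(don_mask).
Premise 3 is O(timestamp_statement → ¬don_mask); contrapositively O(don_mask → ¬timestamp_statement). Since O(don_mask) holds, K gives O(¬timestamp_statement).
The contrapositive of premise 12 (O(¬quarantine_host → timestamp_statement)) is O(¬timestamp_statement → quarantine_host), and O(¬timestamp_statement) is already established, so O(quarantine_host).
The contrapositive of premise 10 (O(reject_charter → ¬quarantine_host)) is O(quarantine_host → ¬reject_charter), and O(quarantine_host) is already established, so O(¬reject_charter).
Premises 1, 5, 6, 8, 13 do not contribute to this derivation.
Hence ¬reject_charter is obligatory.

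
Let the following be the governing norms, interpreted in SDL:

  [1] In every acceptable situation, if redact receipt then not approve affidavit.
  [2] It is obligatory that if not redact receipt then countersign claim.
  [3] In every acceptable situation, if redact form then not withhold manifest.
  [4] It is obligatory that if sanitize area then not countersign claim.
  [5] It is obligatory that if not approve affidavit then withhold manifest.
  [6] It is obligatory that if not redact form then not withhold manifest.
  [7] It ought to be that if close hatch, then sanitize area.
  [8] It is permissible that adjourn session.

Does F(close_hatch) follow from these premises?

Premises 6 and 3 are O(¬redact_form → ¬withhold_manifest) and O(redact_form → ¬withhold_manifest); every ideal world satisfies ¬redact_form or redact_form, so in either case ¬withhold_manifest holds — hence O(¬withhold_manifest).
Premise 5 is O(¬approve_affidavit → withhold_manifest); contrapositively O(¬withhold_manifest → approve_affidavit). Since O(¬withhold_manifest) holds, K gives O(approve_affidavit).
The contrapositive of premise 1 (O(redact_receipt → ¬approve_affidavit)) is O(approve_affidavit → ¬redact_receipt), and O(approve_affidavit) is already established, so O(¬redact_receipt).
From O(¬redact_receipt) and premise 2, O(¬redact_receipt → countersign_claim), we obtain O(countersign_claim).
Premise 4 is O(sanitize_area → ¬countersign_claim); contrapositively O(countersign_claim → ¬sanitize_area). Since O(countersign_claim) holds, K gives O(¬sanitize_area).
Premise 7 is O(close_hatch → sanitize_area); contrapositively O(¬sanitize_area → ¬close_hatch). Since O(¬sanitize_area) holds, K gives O(¬close_hatch).
Premise 8 does not contribute to this derivation.
So O(¬close_hatch) holds, i.e. F(close_hatch). The claim follows.

Yes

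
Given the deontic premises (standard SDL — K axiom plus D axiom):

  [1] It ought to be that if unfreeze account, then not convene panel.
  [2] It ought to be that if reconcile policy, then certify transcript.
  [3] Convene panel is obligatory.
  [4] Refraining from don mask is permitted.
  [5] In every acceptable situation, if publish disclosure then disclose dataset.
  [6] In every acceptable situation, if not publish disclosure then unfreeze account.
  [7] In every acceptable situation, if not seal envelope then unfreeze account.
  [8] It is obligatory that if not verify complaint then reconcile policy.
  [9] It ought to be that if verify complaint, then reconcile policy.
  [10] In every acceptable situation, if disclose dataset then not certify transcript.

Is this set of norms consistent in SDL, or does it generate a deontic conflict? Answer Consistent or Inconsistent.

Inconsistent

Premises 9 and 8 are O(verify_complaint → reconcile_policy) and O(¬verify_complaint → reconcile_policy); every ideal world satisfies verify_complaint or ¬verify_complaint, so in either case reconcile_policy holds — hence O(reconcile_policy).
From O(reconcile_policy) and premise 2, O(reconcile_policy → certify_transcript), we obtain O(certify_transcript).
The contrapositive of premise 10 (O(disclose_dataset → ¬certify_transcript)) is O(certify_transcript → ¬disclose_dataset), and O(certify_transcript) is already established, so O(¬disclose_dataset).
Premise 5, O(publish_disclosure → disclose_dataset), contraposes to O(¬disclose_dataset → ¬publish_disclosure); with O(¬disclose_dataset) we get O(¬publish_disclosure).
From O(¬publish_disclosure) and premise 6, O(¬publish_disclosure → unfreeze_account), we obtain O(unfreeze_account).
From O(unfreeze_account) and premise 1, O(unfreeze_account → ¬convene_panel), we obtain O(¬convene_panel).
However, premise 3 gives O(convene_panel).
We now have both O(¬convene_panel) and O(convene_panel) — convene_panel is simultaneously obligatory and forbidden, violating the D-axiom.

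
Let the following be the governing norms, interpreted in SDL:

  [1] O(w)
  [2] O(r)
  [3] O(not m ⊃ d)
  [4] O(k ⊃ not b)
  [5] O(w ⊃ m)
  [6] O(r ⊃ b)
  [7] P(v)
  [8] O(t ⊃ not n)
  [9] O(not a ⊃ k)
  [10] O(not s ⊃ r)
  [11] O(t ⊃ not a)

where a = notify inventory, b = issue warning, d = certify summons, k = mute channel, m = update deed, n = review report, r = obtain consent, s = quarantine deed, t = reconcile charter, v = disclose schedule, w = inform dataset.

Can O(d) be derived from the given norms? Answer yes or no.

No

Premise 3 is O(not m ⊃ d), but O(not m) is not derivable from the premises, so it does not yield O(d).
No other premise forces O(d). An ideal world satisfying every premise can still have d false, so O(d) is not derivable.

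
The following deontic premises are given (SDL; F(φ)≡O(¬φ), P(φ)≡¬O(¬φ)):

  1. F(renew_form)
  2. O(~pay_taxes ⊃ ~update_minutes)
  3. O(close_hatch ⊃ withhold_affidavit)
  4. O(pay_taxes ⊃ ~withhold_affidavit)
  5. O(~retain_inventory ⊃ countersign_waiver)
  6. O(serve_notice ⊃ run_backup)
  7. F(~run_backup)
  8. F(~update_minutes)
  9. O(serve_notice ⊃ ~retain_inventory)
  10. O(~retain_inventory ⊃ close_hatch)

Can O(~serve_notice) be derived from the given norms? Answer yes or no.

Yes

F(~update_minutes) at premise 8 means O(update_minutes).
The contrapositive of premise 2 (O(~pay_taxes ⊃ ~update_minutes)) is O(update_minutes ⊃ pay_taxes), and O(update_minutes) is already established, so O(pay_taxes).
Premise 4 is O(pay_taxes ⊃ ~withhold_affidavit); since O(pay_taxes), deontic closure gives O(~withhold_affidavit).
The contrapositive of premise 3 (O(close_hatch ⊃ withhold_affidavit)) is O(~withhold_affidavit ⊃ ~close_hatch), and O(~withhold_affidavit) is already established, so O(~close_hatch).
The contrapositive of premise 10 (O(~retain_inventory ⊃ close_hatch)) is O(~close_hatch ⊃ retain_inventory), and O(~close_hatch) is already established, so O(retain_inventory).
Premise 9, O(serve_notice ⊃ ~retain_inventory), contraposes to O(retain_inventory ⊃ ~serve_notice); with O(retain_inventory) we get O(~serve_notice).
Premises 1, 5, 6, 7 do not contribute to this derivation.
So O(~serve_notice) follows.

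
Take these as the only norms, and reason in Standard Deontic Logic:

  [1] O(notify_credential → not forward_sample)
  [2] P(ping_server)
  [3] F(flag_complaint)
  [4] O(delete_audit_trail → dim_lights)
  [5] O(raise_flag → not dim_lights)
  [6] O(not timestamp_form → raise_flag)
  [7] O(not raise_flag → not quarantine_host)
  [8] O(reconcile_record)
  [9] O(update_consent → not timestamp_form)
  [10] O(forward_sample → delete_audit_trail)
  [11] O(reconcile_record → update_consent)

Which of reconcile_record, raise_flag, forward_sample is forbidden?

Premise 8 gives O(reconcile_record).
Premise 11 is O(reconcile_record → update_consent); since O(reconcile_record), deontic closure gives O(update_consent).
Applying K to premise 9 (O(update_consent → not timestamp_form)) and O(update_consent) yields O(not timestamp_form).
With premise 6, O(not timestamp_form → raise_flag), the K-axiom yields O(raise_flag).
From O(raise_flag) and premise 5, O(raise_flag → not dim_lights), we obtain O(not dim_lights).
Premise 4 is O(delete_audit_trail → dim_lights); contrapositively O(not dim_lights → not delete_audit_trail). Since O(not dim_lights) holds, K gives O(not delete_audit_trail).
Premise 10, O(forward_sample → delete_audit_trail), contraposes to O(not delete_audit_trail → not forward_sample); with O(not delete_audit_trail) we get O(not forward_sample).
So O(not forward_sample) holds, i.e. forward_sample is forbidden. None of the other listed options is forbidden under the premises.

forward_sample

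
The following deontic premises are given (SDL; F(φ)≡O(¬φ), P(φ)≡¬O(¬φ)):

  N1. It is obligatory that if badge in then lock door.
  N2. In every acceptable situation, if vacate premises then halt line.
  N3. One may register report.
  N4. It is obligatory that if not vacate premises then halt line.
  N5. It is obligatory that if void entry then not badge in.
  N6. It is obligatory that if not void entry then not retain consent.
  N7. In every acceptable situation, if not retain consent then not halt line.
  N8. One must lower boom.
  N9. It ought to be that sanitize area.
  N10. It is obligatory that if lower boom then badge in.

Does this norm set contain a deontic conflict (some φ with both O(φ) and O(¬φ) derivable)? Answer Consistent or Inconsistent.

By case analysis on vacate_premises: premise 2 gives O(vacate_premises → halt_line) and premise 4 gives O(¬vacate_premises → halt_line), so O(halt_line) either way.
Premise 7, O(¬retain_consent → ¬halt_line), contraposes to O(halt_line → retain_consent); with O(halt_line) we get O(retain_consent).
Premise 6 is O(¬void_entry → ¬retain_consent); contrapositively O(retain_consent → void_entry). Since O(retain_consent) holds, K gives O(void_entry).
From O(void_entry) and premise 5, O(void_entry → ¬badge_in), we obtain O(¬badge_in).
The contrapositive of premise 10 (O(lower_boom → badge_in)) is O(¬badge_in → ¬lower_boom), and O(¬badge_in) is already established, so O(¬lower_boom).
However, premise 8 gives O(lower_boom).
We now have both O(¬lower_boom) and O(lower_boom) — lower_boom is simultaneously obligatory and forbidden, violating the D-axiom.

Inconsistent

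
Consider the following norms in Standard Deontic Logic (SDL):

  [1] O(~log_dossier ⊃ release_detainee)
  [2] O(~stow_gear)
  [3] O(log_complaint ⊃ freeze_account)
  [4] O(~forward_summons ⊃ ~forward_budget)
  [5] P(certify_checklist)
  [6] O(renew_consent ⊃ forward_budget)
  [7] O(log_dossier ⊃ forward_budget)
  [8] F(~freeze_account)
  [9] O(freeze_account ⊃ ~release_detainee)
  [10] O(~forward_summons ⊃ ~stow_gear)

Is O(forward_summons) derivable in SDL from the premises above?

Yes

Premise 8 is F(~freeze_account), i.e. O(freeze_account).
Premise 9 is O(freeze_account ⊃ ~release_detainee); since O(freeze_account), deontic closure gives O(~release_detainee).
Premise 1, O(~log_dossier ⊃ release_detainee), contraposes to O(~release_detainee ⊃ log_dossier); with O(~release_detainee) we get O(log_dossier).
With premise 7, O(log_dossier ⊃ forward_budget), the K-axiom yields O(forward_budget).
The contrapositive of premise 4 (O(~forward_summons ⊃ ~forward_budget)) is O(forward_budget ⊃ forward_summons), and O(forward_budget) is already established, so O(forward_summons).
Premises 2, 3, 5, 6, 10 do not contribute to this derivation.
So O(forward_summons) follows.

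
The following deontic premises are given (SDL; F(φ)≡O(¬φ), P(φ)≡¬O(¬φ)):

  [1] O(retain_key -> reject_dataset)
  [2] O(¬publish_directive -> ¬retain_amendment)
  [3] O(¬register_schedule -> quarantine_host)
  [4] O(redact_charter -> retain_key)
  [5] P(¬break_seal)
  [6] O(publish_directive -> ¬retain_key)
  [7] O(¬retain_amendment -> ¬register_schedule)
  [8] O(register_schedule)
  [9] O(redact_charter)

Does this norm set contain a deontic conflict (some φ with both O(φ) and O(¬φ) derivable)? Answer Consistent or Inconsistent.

Inconsistent

From premise 8 we have O(register_schedule).
The contrapositive of premise 7 (O(¬retain_amendment -> ¬register_schedule)) is O(register_schedule -> retain_amendment), and O(register_schedule) is already established, so O(retain_amendment).
Premise 2 is O(¬publish_directive -> ¬retain_amendment); contrapositively O(retain_amendment -> publish_directive). Since O(retain_amendment) holds, K gives O(publish_directive).
Applying K to premise 6 (O(publish_directive -> ¬retain_key)) and O(publish_directive) yields O(¬retain_key).
The contrapositive of premise 4 (O(redact_charter -> retain_key)) is O(¬retain_key -> ¬redact_charter), and O(¬retain_key) is already established, so O(¬redact_charter).
However, premise 9 gives O(redact_charter).
We now have both O(¬redact_charter) and O(redact_charter) — redact_charter is simultaneously obligatory and forbidden, violating the D-axiom.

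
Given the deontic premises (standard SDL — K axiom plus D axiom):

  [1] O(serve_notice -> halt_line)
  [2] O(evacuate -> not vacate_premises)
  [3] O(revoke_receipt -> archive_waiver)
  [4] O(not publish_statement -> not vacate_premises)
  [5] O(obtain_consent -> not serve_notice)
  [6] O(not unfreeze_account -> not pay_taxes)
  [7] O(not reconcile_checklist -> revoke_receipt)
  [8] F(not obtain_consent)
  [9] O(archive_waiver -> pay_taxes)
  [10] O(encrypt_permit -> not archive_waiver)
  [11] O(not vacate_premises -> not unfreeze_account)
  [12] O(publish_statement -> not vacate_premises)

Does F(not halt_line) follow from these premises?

Premise 1 is O(serve_notice -> halt_line), but O(serve_notice) is not derivable from the premises, so it does not yield O(halt_line).
No other premise forces O(halt_line). An ideal world satisfying every premise can still have not halt_line true, so F(not halt_line) is not derivable.

No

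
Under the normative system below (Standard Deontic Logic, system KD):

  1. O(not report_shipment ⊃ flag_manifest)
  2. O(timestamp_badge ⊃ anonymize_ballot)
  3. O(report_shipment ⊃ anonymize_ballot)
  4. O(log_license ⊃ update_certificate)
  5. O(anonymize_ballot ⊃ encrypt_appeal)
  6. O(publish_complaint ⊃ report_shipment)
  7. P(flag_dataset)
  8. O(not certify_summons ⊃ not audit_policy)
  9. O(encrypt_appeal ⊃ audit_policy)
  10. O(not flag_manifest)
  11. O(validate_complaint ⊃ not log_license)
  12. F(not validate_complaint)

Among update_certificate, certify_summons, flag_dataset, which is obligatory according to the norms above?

Premise 10 states O(not flag_manifest) outright.
Premise 1 is O(not report_shipment ⊃ flag_manifest); contrapositively O(not flag_manifest ⊃ report_shipment). Since O(not flag_manifest) holds, K gives O(report_shipment).
From O(report_shipment) and premise 3, O(report_shipment ⊃ anonymize_ballot), we obtain O(anonymize_ballot).
With premise 5, O(anonymize_ballot ⊃ encrypt_appeal), the K-axiom yields O(encrypt_appeal).
Applying K to premise 9 (O(encrypt_appeal ⊃ audit_policy)) and O(encrypt_appeal) yields O(audit_policy).
Premise 8, O(not certify_summons ⊃ not audit_policy), contraposes to O(audit_policy ⊃ certify_summons); with O(audit_policy) we get O(certify_summons).
So O(certify_summons) holds — certify_summons is obligatory. None of the other listed options is made obligatory by any chain of premises.

certify_summons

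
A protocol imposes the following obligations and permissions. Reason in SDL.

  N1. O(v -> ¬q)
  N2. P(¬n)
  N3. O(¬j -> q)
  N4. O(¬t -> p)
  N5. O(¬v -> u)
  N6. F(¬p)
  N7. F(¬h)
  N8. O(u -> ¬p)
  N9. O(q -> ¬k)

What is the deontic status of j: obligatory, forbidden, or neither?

Premise 6, F(¬p), is equivalent to O(p).
Premise 8, O(u -> ¬p), contraposes to O(p -> ¬u); with O(p) we get O(¬u).
Premise 5, O(¬v -> u), contraposes to O(¬u -> v); with O(¬u) we get O(v).
Premise 1 is O(v -> ¬q); since O(v), deontic closure gives O(¬q).
Premise 3, O(¬j -> q), contraposes to O(¬q -> j); with O(¬q) we get O(j).
Premises 2, 4, 7, 9 do not contribute to this derivation.
Hence j is obligatory.

Obligatory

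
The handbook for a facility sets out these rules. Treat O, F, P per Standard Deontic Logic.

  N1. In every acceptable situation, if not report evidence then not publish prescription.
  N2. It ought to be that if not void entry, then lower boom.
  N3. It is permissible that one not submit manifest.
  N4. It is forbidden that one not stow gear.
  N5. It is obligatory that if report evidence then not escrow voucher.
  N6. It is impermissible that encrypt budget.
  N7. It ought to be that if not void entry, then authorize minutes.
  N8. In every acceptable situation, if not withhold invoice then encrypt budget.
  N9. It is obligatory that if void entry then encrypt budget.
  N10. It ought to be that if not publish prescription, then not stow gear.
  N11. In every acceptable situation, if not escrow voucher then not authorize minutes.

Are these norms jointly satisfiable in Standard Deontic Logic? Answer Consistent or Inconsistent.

F(¬stow_gear) at premise 4 means O(stow_gear).
Premise 10 is O(¬publish_prescription → ¬stow_gear); contrapositively O(stow_gear → publish_prescription). Since O(stow_gear) holds, K gives O(publish_prescription).
The contrapositive of premise 1 (O(¬report_evidence → ¬publish_prescription)) is O(publish_prescription → report_evidence), and O(publish_prescription) is already established, so O(report_evidence).
With premise 5, O(report_evidence → ¬escrow_voucher), the K-axiom yields O(¬escrow_voucher).
Premise 11 is O(¬escrow_voucher → ¬authorize_minutes); since O(¬escrow_voucher), deontic closure gives O(¬authorize_minutes).
Premise 7 is O(¬void_entry → authorize_minutes); contrapositively O(¬authorize_minutes → void_entry). Since O(¬authorize_minutes) holds, K gives O(void_entry).
From O(void_entry) and premise 9, O(void_entry → encrypt_budget), we obtain O(encrypt_budget).
Yet premise 6 is F(encrypt_budget), i.e. O(¬encrypt_budget).
We now have both O(encrypt_budget) and O(¬encrypt_budget) — encrypt_budget is simultaneously obligatory and forbidden, violating the D-axiom.

Inconsistent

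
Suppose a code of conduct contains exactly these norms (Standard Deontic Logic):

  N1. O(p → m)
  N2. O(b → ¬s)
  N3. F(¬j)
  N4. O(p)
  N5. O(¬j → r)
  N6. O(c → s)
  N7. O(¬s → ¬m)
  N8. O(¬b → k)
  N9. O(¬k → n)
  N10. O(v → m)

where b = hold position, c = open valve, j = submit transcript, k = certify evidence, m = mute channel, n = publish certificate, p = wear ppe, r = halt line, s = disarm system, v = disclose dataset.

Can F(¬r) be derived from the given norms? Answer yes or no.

Premise 5 is O(¬j → r), but O(¬j) is not derivable from the premises, so it does not yield O(r).
No other premise forces O(r). An ideal world satisfying every premise can still have ¬r true, so F(¬r) is not derivable.

No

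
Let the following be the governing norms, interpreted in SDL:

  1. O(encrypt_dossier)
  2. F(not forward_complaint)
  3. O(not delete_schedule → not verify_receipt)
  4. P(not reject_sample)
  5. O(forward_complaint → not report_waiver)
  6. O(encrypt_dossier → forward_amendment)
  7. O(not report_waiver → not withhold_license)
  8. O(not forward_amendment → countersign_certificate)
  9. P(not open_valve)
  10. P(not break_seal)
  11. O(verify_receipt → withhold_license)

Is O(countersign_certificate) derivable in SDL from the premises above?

No

Premise 8 is O(not forward_amendment → countersign_certificate), but O(not forward_amendment) is not derivable from the premises, so it does not yield O(countersign_certificate).
No other premise forces O(countersign_certificate). An ideal world satisfying every premise can still have countersign_certificate false, so O(countersign_certificate) is not derivable.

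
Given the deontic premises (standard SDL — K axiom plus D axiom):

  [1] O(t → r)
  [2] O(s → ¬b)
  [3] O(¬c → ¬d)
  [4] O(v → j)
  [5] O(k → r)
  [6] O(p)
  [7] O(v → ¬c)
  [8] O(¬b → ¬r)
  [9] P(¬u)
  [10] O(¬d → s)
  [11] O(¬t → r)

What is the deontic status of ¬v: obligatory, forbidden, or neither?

Obligatory

Premises 11 and 1 are O(¬t → r) and O(t → r); every ideal world satisfies ¬t or t, so in either case r holds — hence O(r).
Premise 8 is O(¬b → ¬r); contrapositively O(r → b). Since O(r) holds, K gives O(b).
Premise 2, O(s → ¬b), contraposes to O(b → ¬s); with O(b) we get O(¬s).
Premise 10 is O(¬d → s); contrapositively O(¬s → d). Since O(¬s) holds, K gives O(d).
The contrapositive of premise 3 (O(¬c → ¬d)) is O(d → c), and O(d) is already established, so O(c).
The contrapositive of premise 7 (O(v → ¬c)) is O(c → ¬v), and O(c) is already established, so O(¬v).
Premises 4, 5, 6, 9 do not contribute to this derivation.
Hence ¬v is obligatory.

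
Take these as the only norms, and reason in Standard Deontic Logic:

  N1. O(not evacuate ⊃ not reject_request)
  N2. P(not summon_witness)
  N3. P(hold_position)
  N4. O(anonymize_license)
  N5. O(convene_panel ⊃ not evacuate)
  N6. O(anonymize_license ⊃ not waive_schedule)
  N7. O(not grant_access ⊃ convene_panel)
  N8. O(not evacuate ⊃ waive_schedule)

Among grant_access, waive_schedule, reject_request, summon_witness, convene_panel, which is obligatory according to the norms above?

Premise 4 states O(anonymize_license) outright.
Applying K to premise 6 (O(anonymize_license ⊃ not waive_schedule)) and O(anonymize_license) yields O(not waive_schedule).
Premise 8 is O(not evacuate ⊃ waive_schedule); contrapositively O(not waive_schedule ⊃ evacuate). Since O(not waive_schedule) holds, K gives O(evacuate).
Premise 5, O(convene_panel ⊃ not evacuate), contraposes to O(evacuate ⊃ not convene_panel); with O(evacuate) we get O(not convene_panel).
Premise 7 is O(not grant_access ⊃ convene_panel); contrapositively O(not convene_panel ⊃ grant_access). Since O(not convene_panel) holds, K gives O(grant_access).
So O(grant_access) holds — grant_access is obligatory. None of the other listed options is made obligatory by any chain of premises.

grant_access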